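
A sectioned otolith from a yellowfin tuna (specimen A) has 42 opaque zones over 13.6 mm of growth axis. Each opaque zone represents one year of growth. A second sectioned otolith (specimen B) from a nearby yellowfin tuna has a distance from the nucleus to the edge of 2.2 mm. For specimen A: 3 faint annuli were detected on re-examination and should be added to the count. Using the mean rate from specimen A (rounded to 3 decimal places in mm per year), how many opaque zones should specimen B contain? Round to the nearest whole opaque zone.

7 opaque zones

Specimen A: correcting the raw count gives 42 + 3 = 45 true opaque zones.
A: Extension rate ≈ 13.6 / 45 = 0.302 mm/yr.
For B, 2.2 / 0.302 = 7.28 years ≈ 7 opaque zones.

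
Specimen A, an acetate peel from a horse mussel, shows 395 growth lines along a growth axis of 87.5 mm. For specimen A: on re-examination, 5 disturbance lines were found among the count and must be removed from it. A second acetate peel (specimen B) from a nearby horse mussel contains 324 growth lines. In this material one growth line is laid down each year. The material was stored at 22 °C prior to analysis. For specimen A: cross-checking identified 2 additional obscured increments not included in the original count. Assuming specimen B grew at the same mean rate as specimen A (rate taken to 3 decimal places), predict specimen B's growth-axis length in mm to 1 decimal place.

Specimen A: correcting the raw count gives 395 − 5 + 2 = 392 true growth lines.
A: Extension rate ≈ 87.5 / 392 = 0.223 mm/year.
Length of B = 0.223 × 324 = 72.3 mm.

72.3 mm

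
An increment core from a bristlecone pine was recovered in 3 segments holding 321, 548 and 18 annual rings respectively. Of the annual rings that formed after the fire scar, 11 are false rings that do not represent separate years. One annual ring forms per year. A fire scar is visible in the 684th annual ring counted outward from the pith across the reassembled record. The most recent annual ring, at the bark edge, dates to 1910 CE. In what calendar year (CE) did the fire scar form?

1718 CE

Total annual rings = 321 + 548 + 18 = 887.
The fire scar sits at annual ring 684 from the pith, so 887 − 684 = 203 annual rings formed after it.
203 − 11 false = 192 true annual rings after the fire scar.
Counting back 192 years from 1910 CE places the fire scar in 1910 − 192 = 1718 CE.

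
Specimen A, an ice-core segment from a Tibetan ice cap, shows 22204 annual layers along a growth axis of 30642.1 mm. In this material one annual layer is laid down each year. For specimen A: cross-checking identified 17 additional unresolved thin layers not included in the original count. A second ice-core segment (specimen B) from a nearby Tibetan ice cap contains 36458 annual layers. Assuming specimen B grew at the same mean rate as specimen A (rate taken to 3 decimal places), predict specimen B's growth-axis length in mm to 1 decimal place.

50275.6 mm

Specimen A: correcting the raw count gives 22204 + 17 = 22221 true annual layers.
A: Extension rate ≈ 30642.1 / 22221 = 1.379 mm/year.
Length of B = 1.379 × 36458 = 50275.6 mm.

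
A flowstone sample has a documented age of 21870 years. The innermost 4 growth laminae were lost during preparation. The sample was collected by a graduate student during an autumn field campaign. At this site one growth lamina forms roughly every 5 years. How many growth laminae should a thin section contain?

Expected growth laminae: 21870 / 5 = 4374.
4374 − 4 missed = 4370 growth laminae expected in the prepared section.

4370 growth laminae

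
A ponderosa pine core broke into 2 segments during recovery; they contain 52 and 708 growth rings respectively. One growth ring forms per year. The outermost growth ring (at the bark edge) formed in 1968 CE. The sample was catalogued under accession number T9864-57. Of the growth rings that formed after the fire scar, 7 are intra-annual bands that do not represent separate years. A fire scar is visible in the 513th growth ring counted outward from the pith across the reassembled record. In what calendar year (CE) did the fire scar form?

1728 CE

Total growth rings = 52 + 708 = 760.
760 − 513 = 247 growth rings lie beyond the fire scar toward the bark edge.
247 − 7 false = 240 true growth rings after the fire scar.
The growth ring at the bark edge is 1968 CE, so the fire scar dates to 1968 − 240 = 1728 CE.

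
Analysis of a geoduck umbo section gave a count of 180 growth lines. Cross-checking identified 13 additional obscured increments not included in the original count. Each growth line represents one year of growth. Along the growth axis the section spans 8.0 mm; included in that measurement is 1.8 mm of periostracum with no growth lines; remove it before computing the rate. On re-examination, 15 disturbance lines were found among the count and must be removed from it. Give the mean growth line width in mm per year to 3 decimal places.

Adjusted count: 180 − 15 + 13 = 178 growth lines.
Net length = 8.0 − 1.8 = 6.2 mm.
Mean rate = 6.2 mm / 178 years ≈ 0.035 mm per year.

0.035 mm per year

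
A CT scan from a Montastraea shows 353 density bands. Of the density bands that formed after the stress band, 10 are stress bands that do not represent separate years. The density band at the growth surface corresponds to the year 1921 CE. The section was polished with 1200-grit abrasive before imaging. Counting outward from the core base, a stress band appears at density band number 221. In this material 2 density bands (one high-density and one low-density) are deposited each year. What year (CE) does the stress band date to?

1860 CE

The stress band sits at density band 221 from the core base, so 353 − 221 = 132 density bands formed after it.
132 − 10 false = 122 true density bands after the stress band.
122 density bands at 2 per year is 122 / 2 = 61 years.
1921 − 61 = 1860 CE.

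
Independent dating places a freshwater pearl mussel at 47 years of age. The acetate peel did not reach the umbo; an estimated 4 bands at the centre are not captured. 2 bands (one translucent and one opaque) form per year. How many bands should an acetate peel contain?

90 bands

Expected bands: 47 × 2 = 94.
Less the 4 uncaptured bands: 94 − 4 = 90.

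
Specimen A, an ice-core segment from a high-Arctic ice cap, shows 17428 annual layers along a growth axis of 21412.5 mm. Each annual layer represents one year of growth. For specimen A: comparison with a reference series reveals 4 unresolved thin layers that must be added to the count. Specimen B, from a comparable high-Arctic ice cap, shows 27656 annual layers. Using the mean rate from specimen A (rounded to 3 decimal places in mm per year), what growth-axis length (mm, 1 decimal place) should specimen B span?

33961.6 mm

Specimen A: adjusted count: 17428 + 4 = 17432 annual layers.
A: Mean rate = 21412.5 mm / 17432 years ≈ 1.228 mm per year.
For B, 1.228 mm/year × 27656 years = 33961.6 mm.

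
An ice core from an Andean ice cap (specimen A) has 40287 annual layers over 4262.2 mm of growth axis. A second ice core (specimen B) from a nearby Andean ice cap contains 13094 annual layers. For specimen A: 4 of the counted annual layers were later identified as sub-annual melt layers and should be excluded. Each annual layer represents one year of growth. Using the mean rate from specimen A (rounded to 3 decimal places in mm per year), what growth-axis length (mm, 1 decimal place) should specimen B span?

1388.0 mm

Specimen A: adjusted count: 40287 − 4 = 40283 annual layers.
A: 4262.2 mm over 40283 years gives 4262.2 / 40283 ≈ 0.106 mm per year.
Length of B = 0.106 × 13094 = 1388.0 mm.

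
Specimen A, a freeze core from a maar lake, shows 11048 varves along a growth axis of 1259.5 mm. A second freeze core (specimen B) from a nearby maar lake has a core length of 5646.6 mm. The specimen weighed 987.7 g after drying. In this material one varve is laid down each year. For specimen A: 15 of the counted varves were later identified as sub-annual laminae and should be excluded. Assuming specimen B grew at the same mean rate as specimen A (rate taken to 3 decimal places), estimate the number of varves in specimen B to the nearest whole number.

Specimen A: after corrections the count is 11048 − 15 = 11033 varves.
A: Mean rate = 1259.5 mm / 11033 years ≈ 0.114 mm/yr.
Specimen B: 5646.6 mm / 0.114 mm per year = 49531.58 years ≈ 49532 varves.

49532 varves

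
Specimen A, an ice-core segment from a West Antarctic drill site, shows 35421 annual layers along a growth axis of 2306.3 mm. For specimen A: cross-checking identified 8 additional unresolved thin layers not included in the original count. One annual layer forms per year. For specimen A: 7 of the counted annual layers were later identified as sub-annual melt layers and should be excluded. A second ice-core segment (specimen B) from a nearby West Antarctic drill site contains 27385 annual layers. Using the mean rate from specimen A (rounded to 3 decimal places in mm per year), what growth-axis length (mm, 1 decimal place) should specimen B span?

Specimen A: adjusted count: 35421 − 7 + 8 = 35422 annual layers.
A: Mean rate = 2306.3 mm / 35422 years ≈ 0.065 mm per year.
B's length ≈ 0.065 × 27385 = 1780.0 mm.

1780.0 mm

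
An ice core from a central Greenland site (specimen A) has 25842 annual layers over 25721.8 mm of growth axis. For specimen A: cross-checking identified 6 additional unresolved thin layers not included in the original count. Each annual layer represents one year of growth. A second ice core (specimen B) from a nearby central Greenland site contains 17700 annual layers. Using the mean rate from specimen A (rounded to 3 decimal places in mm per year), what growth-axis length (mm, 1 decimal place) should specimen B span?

17611.5 mm

Specimen A: true annual layer count = 25842 + 6 = 25848.
A: 25721.8 mm over 25848 years gives 25721.8 / 25848 ≈ 0.995 mm per year.
Length of B = 0.995 × 17700 = 17611.5 mm.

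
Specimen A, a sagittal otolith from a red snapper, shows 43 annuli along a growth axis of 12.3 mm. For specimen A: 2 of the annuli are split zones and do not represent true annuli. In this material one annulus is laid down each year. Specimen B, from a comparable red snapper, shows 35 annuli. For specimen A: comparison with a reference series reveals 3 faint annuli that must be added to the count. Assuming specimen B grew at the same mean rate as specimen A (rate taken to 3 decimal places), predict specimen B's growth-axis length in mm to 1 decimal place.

Specimen A: adjusted count: 43 − 2 + 3 = 44 annuli.
A: 12.3 mm over 44 years gives 12.3 / 44 ≈ 0.280 mm per year.
For B, 0.280 mm/year × 35 years = 9.8 mm.

9.8 mm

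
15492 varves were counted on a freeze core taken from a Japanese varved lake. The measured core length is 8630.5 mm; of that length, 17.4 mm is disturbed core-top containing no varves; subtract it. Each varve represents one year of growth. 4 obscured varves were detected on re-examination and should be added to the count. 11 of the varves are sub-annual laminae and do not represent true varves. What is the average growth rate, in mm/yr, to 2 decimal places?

True varve count = 15492 − 11 + 4 = 15485.
The growth record spans 8630.5 − 17.4 = 8613.1 mm.
Mean rate = 8613.1 mm / 15485 years ≈ 0.56 mm/yr.

0.56 mm/yr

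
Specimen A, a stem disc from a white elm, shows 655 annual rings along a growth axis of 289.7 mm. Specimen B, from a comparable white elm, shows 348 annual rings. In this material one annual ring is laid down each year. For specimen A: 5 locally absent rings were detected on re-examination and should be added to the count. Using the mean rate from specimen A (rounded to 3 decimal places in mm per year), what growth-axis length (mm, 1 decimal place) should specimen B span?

Specimen A: correcting the raw count gives 655 + 5 = 660 true annual rings.
A: 289.7 mm over 660 years gives 289.7 / 660 ≈ 0.439 mm/yr.
B's length ≈ 0.439 × 348 = 152.8 mm.

152.8 mm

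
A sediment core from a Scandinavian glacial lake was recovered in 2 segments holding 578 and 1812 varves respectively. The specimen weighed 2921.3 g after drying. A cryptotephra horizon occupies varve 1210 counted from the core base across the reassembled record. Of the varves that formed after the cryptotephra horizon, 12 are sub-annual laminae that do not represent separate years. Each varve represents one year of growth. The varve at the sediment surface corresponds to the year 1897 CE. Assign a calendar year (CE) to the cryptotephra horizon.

729 CE

Total varves = 578 + 1812 = 2390.
Between varve 1210 and the sediment surface there are 2390 − 1210 = 1180 varves.
Removing the 12 false varves leaves 1180 − 12 = 1168 true varves beyond the cryptotephra horizon.
1897 − 1168 = 729 CE.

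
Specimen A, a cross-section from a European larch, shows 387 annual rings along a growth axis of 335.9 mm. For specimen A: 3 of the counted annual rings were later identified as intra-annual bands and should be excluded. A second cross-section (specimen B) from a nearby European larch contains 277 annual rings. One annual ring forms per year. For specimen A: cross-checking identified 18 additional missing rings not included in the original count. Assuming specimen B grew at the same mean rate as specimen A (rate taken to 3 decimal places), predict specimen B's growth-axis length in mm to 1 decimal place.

231.6 mm

Specimen A: after corrections the count is 387 − 3 + 18 = 402 annual rings.
A: Extension rate ≈ 335.9 / 402 = 0.836 mm per year.
For B, 0.836 mm/year × 277 years = 231.6 mm.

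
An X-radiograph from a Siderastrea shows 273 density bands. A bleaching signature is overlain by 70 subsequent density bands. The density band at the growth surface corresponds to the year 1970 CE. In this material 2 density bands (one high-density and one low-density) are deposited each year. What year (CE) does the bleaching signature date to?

1935 CE

70 density bands formed after the bleaching signature.
70 density bands at 2 per year is 70 / 2 = 35 years.
1970 − 35 = 1935 CE.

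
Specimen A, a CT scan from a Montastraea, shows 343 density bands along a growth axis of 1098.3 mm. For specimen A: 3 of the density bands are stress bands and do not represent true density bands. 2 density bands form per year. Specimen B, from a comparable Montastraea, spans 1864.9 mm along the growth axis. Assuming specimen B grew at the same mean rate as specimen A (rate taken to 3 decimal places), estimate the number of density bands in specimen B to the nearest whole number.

Specimen A: true density band count = 343 − 3 = 340.
Specimen A: dividing by 2 density bands per year: 340 / 2 = 170 years.
A: 1098.3 mm over 170 years gives 1098.3 / 170 ≈ 6.461 mm/yr.
For B, 1864.9 / 6.461 = 288.64 years; at 2 density bands per year that is 288.64 × 2 ≈ 577 density bands.

577 density bands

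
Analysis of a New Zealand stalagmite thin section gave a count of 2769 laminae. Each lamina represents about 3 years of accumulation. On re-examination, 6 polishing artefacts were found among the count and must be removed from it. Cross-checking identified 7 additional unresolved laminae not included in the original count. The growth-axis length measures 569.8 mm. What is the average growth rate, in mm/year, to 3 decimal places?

0.069 mm/year

After corrections the count is 2769 − 6 + 7 = 2770 laminae.
Multiplying by 3 years per lamina: 2770 × 3 = 8310 years.
Extension rate ≈ 569.8 / 8310 = 0.069 mm/year.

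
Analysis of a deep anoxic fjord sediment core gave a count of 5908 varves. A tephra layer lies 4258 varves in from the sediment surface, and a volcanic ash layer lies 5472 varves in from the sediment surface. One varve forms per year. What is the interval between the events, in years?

5472 − 4258 = 1214 varves lie between the two events.
At one varve per year, 1214 years elapsed between them.

1214 years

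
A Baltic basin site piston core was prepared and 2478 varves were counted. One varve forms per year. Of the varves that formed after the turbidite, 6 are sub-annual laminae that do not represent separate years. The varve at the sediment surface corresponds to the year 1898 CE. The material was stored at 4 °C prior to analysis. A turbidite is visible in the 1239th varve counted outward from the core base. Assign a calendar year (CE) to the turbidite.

665 CE

2478 − 1239 = 1239 varves lie beyond the turbidite toward the sediment surface.
1239 − 6 false = 1233 true varves after the turbidite.
The varve at the sediment surface is 1898 CE, so the turbidite dates to 1898 − 1233 = 665 CE.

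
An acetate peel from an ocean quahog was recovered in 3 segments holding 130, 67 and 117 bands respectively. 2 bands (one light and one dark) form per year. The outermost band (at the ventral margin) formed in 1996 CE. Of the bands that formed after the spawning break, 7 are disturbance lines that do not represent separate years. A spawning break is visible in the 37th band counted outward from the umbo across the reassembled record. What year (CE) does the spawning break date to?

Total bands = 130 + 67 + 117 = 314.
The spawning break sits at band 37 from the umbo, so 314 − 37 = 277 bands formed after it.
Removing the 7 false bands leaves 277 − 7 = 270 true bands beyond the spawning break.
Dividing by 2 bands per year: 270 / 2 = 135 years.
1996 − 135 = 1861 CE.

1861 CE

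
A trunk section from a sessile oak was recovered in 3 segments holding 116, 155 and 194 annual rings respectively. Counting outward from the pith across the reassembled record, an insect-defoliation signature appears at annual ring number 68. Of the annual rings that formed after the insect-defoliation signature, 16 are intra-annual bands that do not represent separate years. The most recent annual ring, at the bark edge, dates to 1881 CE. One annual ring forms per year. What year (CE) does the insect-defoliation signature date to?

Total annual rings = 116 + 155 + 194 = 465.
The insect-defoliation signature sits at annual ring 68 from the pith, so 465 − 68 = 397 annual rings formed after it.
397 − 16 false = 381 true annual rings after the insect-defoliation signature.
The annual ring at the bark edge is 1881 CE, so the insect-defoliation signature dates to 1881 − 381 = 1500 CE.

1500 CE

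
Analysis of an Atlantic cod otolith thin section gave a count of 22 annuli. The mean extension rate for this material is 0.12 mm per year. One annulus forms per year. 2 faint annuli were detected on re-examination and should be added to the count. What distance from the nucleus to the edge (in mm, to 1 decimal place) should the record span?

After corrections the count is 22 + 2 = 24 annuli.
Length ≈ 0.12 × 24 = 2.9 mm.

2.9 mm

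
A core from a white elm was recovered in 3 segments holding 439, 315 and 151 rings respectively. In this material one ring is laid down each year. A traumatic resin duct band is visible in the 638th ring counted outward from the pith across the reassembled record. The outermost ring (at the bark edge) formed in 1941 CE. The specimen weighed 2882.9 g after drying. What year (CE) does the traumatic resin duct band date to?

Total rings = 439 + 315 + 151 = 905.
Between ring 638 and the bark edge there are 905 − 638 = 267 rings.
The ring at the bark edge is 1941 CE, so the traumatic resin duct band dates to 1941 − 267 = 1674 CE.

1674 CE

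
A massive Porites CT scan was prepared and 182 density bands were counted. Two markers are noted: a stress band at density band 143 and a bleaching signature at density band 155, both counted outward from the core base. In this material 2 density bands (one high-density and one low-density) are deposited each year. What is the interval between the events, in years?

6 yr

The two markers are separated by 155 − 143 = 12 density bands.
With 2 density bands per year, 12 / 2 = 6 years.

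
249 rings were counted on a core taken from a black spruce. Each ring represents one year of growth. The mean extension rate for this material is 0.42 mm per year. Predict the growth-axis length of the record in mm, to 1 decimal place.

249 years of growth are recorded.
Length ≈ 0.42 × 249 = 104.6 mm.

104.6 mm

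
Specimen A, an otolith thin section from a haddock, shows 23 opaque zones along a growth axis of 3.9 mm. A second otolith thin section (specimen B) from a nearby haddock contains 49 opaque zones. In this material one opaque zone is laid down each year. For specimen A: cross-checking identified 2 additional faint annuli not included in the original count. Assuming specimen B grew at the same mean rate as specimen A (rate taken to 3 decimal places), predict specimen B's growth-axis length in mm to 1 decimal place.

Specimen A: adjusted count: 23 + 2 = 25 opaque zones.
A: Extension rate ≈ 3.9 / 25 = 0.156 mm/year.
Length of B = 0.156 × 49 = 7.6 mm.

7.6 mm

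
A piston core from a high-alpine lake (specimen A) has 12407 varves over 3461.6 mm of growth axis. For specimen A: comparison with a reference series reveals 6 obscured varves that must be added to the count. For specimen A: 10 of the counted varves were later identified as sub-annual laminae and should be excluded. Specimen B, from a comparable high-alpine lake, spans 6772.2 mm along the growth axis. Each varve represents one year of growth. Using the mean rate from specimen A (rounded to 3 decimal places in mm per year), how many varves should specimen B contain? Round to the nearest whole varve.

Specimen A: after corrections the count is 12407 − 10 + 6 = 12403 varves.
A: Extension rate ≈ 3461.6 / 12403 = 0.279 mm/yr.
For B, 6772.2 / 0.279 = 24273.12 years ≈ 24273 varves.

24273 varves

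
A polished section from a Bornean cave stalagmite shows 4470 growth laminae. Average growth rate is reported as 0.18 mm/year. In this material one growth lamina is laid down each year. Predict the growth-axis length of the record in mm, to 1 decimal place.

4470 years of growth are recorded.
Predicted length = 0.18 mm/year × 4470 years = 804.6 mm.

804.6 mm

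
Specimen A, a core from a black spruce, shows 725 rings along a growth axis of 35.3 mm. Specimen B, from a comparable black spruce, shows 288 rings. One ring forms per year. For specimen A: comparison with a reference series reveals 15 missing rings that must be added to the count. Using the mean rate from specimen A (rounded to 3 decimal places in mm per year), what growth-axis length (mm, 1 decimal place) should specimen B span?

Specimen A: after corrections the count is 725 + 15 = 740 rings.
A: Extension rate ≈ 35.3 / 740 = 0.048 mm/yr.
For B, 0.048 mm/year × 288 years = 13.8 mm.

13.8 mm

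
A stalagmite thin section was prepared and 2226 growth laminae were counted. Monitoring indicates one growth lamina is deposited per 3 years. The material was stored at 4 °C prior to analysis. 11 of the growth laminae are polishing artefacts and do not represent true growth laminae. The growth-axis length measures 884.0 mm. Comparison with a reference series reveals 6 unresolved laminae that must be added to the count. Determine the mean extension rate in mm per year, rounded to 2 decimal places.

Correcting the raw count gives 2226 − 11 + 6 = 2221 true growth laminae.
Multiplying by 3 years per growth lamina: 2221 × 3 = 6663 years.
884.0 mm over 6663 years gives 884.0 / 6663 ≈ 0.13 mm per year.

0.13 mm per year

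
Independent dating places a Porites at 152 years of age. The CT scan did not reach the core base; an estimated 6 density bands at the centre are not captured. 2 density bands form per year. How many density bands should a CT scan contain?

152 years at 2 density bands per year gives 152 × 2 = 304 density bands.
Less the 6 uncaptured density bands: 304 − 6 = 298.

298 density bands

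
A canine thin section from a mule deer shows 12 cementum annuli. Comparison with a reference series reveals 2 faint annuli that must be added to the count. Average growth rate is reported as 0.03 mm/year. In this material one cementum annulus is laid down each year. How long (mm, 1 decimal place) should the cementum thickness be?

Adjusted count: 12 + 2 = 14 cementum annuli.
14 years at 0.03 mm/year gives 0.03 × 14 = 0.4 mm.

0.4 mm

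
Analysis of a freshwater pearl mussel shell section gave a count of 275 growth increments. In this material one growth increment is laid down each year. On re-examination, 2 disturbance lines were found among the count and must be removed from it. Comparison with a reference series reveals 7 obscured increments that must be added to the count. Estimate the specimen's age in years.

True growth increment count = 275 − 2 + 7 = 280.
At one growth increment per year, that is 280 years.

280 years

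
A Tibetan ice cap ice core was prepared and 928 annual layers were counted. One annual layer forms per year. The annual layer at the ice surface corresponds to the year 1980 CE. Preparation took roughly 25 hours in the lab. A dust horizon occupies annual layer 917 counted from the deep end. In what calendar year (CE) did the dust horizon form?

Between annual layer 917 and the ice surface there are 928 − 917 = 11 annual layers.
Counting back 11 years from 1980 CE places the dust horizon in 1980 − 11 = 1969 CE.

1969 CE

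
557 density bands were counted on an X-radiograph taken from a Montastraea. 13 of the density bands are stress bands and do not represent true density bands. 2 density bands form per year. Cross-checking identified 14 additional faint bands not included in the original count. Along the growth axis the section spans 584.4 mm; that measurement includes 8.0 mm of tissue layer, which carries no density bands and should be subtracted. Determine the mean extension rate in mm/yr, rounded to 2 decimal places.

Correcting the raw count gives 557 − 13 + 14 = 558 true density bands.
With 2 density bands per year, 558 / 2 = 279 years.
The growth record spans 584.4 − 8.0 = 576.4 mm.
Mean rate = 576.4 mm / 279 years ≈ 2.07 mm/yr.

2.07 mm/yr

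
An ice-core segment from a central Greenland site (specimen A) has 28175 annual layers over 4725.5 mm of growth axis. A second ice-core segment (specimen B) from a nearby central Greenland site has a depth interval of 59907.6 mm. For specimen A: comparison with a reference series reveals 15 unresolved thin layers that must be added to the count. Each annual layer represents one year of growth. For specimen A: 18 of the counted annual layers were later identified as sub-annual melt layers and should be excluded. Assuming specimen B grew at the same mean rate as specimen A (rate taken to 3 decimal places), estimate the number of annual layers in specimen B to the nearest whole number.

Specimen A: adjusted count: 28175 − 18 + 15 = 28172 annual layers.
A: Extension rate ≈ 4725.5 / 28172 = 0.168 mm/year.
For B, 59907.6 / 0.168 = 356592.86 years ≈ 356593 annual layers.

356593 annual layers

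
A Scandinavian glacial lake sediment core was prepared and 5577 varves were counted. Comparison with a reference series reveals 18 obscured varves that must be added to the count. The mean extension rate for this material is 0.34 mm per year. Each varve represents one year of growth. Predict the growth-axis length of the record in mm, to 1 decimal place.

Correcting the raw count gives 5577 + 18 = 5595 true varves.
Predicted length = 0.34 mm/year × 5595 years = 1902.3 mm.

1902.3 mm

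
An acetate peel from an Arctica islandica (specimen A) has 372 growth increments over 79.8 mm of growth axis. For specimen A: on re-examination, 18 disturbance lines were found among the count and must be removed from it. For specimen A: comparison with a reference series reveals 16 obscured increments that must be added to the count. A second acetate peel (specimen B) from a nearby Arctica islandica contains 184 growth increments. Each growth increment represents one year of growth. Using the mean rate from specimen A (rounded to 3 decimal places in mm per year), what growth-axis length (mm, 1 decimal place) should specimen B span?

39.7 mm

Specimen A: adjusted count: 372 − 18 + 16 = 370 growth increments.
A: 79.8 mm over 370 years gives 79.8 / 370 ≈ 0.216 mm/year.
For B, 0.216 mm/year × 184 years = 39.7 mm.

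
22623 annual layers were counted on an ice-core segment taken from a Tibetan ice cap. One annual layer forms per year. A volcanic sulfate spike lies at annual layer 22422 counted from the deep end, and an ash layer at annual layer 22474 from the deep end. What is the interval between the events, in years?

The two markers are separated by 22474 − 22422 = 52 annual layers.
At one annual layer per year, 52 years elapsed between them.

52 years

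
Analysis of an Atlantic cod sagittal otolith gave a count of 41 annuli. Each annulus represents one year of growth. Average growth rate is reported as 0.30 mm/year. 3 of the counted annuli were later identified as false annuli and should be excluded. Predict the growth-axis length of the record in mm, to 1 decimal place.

11.4 mm

Correcting the raw count gives 41 − 3 = 38 true annuli.
Predicted length = 0.30 mm/year × 38 years = 11.4 mm.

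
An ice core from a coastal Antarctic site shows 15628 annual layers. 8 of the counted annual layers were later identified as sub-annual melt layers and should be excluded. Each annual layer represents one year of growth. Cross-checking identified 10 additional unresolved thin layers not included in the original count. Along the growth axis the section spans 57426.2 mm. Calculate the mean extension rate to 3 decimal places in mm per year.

3.674 mm per year

True annual layer count = 15628 − 8 + 10 = 15630.
Mean rate = 57426.2 mm / 15630 years ≈ 3.674 mm per year.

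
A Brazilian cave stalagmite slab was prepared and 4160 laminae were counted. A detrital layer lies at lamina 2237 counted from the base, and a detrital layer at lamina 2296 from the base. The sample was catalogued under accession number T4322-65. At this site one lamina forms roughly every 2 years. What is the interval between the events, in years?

Separation: 2296 − 2237 = 59 laminae.
59 laminae at 2 years each span 59 × 2 = 118 years.

118 years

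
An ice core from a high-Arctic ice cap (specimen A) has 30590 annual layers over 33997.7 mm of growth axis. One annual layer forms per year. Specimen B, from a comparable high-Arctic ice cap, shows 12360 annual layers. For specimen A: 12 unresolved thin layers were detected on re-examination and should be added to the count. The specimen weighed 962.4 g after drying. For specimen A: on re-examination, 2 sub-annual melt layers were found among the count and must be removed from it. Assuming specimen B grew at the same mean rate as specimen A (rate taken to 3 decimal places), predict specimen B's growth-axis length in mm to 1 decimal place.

13732.0 mm

Specimen A: correcting the raw count gives 30590 − 2 + 12 = 30600 true annual layers.
A: Extension rate ≈ 33997.7 / 30600 = 1.111 mm/yr.
B's length ≈ 1.111 × 12360 = 13732.0 mm.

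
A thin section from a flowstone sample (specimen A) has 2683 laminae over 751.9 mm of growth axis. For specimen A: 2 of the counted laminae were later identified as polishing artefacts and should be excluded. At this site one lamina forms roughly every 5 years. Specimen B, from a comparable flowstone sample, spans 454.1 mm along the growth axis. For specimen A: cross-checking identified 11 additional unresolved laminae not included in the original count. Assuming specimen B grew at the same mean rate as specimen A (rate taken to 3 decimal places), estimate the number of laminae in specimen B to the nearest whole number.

Specimen A: adjusted count: 2683 − 2 + 11 = 2692 laminae.
Specimen A: at 5 years per lamina, 2692 × 5 = 13460 years.
A: 751.9 mm over 13460 years gives 751.9 / 13460 ≈ 0.056 mm/yr.
For B, 454.1 / 0.056 = 8108.93 years; at 5 years per lamina that is 8108.93 / 5 ≈ 1622 laminae.

1622 laminae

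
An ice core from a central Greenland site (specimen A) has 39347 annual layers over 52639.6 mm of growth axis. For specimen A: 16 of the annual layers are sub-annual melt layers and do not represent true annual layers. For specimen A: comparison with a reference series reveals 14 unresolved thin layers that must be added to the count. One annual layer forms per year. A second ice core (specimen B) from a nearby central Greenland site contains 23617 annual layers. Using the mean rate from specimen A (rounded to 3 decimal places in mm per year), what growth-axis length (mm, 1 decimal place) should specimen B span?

31599.5 mm

Specimen A: true annual layer count = 39347 − 16 + 14 = 39345.
A: 52639.6 mm over 39345 years gives 52639.6 / 39345 ≈ 1.338 mm/yr.
B's length ≈ 1.338 × 23617 = 31599.5 mm.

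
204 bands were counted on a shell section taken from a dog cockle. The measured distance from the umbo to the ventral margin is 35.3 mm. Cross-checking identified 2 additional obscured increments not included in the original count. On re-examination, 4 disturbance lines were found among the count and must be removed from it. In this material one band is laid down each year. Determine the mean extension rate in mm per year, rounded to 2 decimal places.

True band count = 204 − 4 + 2 = 202.
Extension rate ≈ 35.3 / 202 = 0.17 mm per year.

0.17 mm per year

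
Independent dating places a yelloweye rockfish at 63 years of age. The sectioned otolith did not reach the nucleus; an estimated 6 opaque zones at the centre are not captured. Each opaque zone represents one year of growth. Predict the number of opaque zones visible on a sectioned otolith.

57 opaque zones

One opaque zone per year gives 63 opaque zones over 63 years.
63 − 6 missed = 57 opaque zones expected in the prepared section.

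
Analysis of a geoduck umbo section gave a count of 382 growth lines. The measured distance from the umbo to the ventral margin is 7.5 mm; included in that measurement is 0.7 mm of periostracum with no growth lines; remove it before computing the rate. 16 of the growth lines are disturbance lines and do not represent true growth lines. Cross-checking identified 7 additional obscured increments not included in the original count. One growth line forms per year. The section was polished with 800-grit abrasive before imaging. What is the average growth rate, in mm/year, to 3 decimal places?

0.018 mm/year

Adjusted count: 382 − 16 + 7 = 373 growth lines.
Removing the 0.7 mm offcut leaves 7.5 − 0.7 = 6.8 mm.
6.8 mm over 373 years gives 6.8 / 373 ≈ 0.018 mm/year.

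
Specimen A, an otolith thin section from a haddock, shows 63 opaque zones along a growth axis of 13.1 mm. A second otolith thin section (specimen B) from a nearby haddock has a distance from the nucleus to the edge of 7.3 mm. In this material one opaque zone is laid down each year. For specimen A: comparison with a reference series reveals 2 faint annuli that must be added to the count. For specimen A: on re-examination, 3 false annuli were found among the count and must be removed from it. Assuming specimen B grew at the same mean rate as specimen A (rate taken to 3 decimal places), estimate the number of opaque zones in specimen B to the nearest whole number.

35 opaque zones

Specimen A: adjusted count: 63 − 3 + 2 = 62 opaque zones.
A: 13.1 mm over 62 years gives 13.1 / 62 ≈ 0.211 mm per year.
For B, 7.3 / 0.211 = 34.60 years ≈ 35 opaque zones.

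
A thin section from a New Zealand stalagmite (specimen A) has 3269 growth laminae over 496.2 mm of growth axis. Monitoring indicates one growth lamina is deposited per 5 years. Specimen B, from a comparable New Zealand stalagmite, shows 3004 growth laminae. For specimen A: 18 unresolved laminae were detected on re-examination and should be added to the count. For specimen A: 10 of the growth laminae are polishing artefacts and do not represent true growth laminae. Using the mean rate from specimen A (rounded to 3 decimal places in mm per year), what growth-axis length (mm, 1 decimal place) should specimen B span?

450.6 mm

Specimen A: correcting the raw count gives 3269 − 10 + 18 = 3277 true growth laminae.
Specimen A: at 5 years per growth lamina, 3277 × 5 = 16385 years.
A: 496.2 mm over 16385 years gives 496.2 / 16385 ≈ 0.030 mm/year.
Specimen B: 3004 growth laminae at 5 years each span 3004 × 5 = 15020 years. B's length ≈ 0.030 × 15020 = 450.6 mm.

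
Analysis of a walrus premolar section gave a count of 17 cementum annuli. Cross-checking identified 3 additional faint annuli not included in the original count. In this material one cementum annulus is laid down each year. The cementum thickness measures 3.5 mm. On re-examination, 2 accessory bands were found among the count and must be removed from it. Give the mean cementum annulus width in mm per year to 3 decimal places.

True cementum annulus count = 17 − 2 + 3 = 18.
Mean rate = 3.5 mm / 18 years ≈ 0.194 mm per year.

0.194 mm per year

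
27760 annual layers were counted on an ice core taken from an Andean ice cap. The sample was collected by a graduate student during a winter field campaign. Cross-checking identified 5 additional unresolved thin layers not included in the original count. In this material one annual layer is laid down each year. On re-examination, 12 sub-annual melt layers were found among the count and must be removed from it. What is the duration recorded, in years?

Adjusted count: 27760 − 12 + 5 = 27753 annual layers.
At one annual layer per year, that is 27753 years.

27753 years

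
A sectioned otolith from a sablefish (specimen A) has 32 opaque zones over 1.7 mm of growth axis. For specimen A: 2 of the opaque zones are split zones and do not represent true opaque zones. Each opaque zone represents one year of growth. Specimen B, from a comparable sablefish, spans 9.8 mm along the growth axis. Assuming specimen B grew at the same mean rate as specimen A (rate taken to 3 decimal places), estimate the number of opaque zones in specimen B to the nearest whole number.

Specimen A: adjusted count: 32 − 2 = 30 opaque zones.
A: 1.7 mm over 30 years gives 1.7 / 30 ≈ 0.057 mm per year.
For B, 9.8 / 0.057 = 171.93 years ≈ 172 opaque zones.

172 opaque zones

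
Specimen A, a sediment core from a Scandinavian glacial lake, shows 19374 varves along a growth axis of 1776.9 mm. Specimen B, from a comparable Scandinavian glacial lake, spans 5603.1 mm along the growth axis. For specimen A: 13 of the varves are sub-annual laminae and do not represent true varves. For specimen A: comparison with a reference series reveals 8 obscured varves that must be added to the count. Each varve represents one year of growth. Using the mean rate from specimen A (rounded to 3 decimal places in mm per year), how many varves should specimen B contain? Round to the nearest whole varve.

60903 varves

Specimen A: adjusted count: 19374 − 13 + 8 = 19369 varves.
A: 1776.9 mm over 19369 years gives 1776.9 / 19369 ≈ 0.092 mm/yr.
B spans 5603.1 / 0.092 = 60903.26 years ≈ 60903 varves.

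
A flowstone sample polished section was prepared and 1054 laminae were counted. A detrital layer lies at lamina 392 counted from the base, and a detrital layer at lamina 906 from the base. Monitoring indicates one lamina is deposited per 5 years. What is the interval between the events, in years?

2570 yr

The two markers are separated by 906 − 392 = 514 laminae.
Multiplying by 5 years per lamina: 514 × 5 = 2570 years.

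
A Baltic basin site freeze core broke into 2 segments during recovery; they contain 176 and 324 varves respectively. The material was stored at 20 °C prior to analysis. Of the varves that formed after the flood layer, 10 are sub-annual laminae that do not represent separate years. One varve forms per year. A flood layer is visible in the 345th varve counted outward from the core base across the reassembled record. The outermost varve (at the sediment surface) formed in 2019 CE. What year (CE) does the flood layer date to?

Total varves = 176 + 324 = 500.
Between varve 345 and the sediment surface there are 500 − 345 = 155 varves.
Removing the 10 false varves leaves 155 − 10 = 145 true varves beyond the flood layer.
The varve at the sediment surface is 2019 CE, so the flood layer dates to 2019 − 145 = 1874 CE.

1874 CE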